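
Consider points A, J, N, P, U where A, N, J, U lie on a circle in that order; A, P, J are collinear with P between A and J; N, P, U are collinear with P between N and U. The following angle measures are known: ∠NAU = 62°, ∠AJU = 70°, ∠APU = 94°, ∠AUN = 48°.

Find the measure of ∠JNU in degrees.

1. ∠JPN = 94°  [vertical angles at P]
2. ∠AJN = 48°  [same arc AN]
3. ∠JNU = 38°  [△NPJ]

∠JNU = 38°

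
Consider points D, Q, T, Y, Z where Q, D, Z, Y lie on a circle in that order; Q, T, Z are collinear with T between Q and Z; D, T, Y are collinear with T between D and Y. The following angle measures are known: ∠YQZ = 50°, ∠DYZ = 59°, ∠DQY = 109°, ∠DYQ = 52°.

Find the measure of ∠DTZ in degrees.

∠DTZ = 78°

1. ∠YDZ = 50°  [same arc ZY]
2. ∠DZQ = 52°  [same arc QD]
3. ∠DTZ = 78°  [△DTZ]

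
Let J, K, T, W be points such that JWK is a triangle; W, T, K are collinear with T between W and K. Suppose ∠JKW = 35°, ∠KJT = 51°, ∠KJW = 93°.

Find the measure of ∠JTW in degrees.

1. ∠JKT = 35°  [T on ray KW]
2. ∠JTK = 94°  [△JTK]
3. ∠JTW = 86°  [linear pair at T on WK]

∠JTW = 86°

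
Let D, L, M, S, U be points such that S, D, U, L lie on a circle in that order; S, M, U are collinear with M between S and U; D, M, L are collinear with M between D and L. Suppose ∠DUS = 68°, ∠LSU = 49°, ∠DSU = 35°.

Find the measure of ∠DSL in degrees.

∠DSL = 84°

1. ∠LDU = 49°  [same arc UL]
2. ∠DLU = 35°  [same arc DU]
3. ∠DUL = 96°  [△DUL]
4. ∠DSL = 84°  [cyclic SDUL, opposite ∠S+∠U]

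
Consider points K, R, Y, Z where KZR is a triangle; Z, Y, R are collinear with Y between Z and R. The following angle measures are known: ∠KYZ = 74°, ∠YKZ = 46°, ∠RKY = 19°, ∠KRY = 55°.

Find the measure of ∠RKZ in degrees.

∠RKZ = 65°

1. ∠KZY = 60°  [△KZY]
2. ∠KRZ = 55°  [Y on ray RZ]
3. ∠KZR = 60°  [Y on ray ZR]
4. ∠RKZ = 65°  [△KZR]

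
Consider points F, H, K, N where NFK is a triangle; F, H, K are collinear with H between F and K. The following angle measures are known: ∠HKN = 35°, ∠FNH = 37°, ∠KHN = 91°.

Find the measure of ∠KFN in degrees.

1. ∠FHN = 89°  [linear pair at H on FK]
2. ∠HFN = 54°  [△NFH]
3. ∠KFN = 54°  [H on ray FK]

∠KFN = 54°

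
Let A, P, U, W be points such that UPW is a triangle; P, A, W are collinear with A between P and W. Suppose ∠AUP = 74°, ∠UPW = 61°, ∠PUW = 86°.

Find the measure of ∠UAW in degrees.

1. ∠APU = 61°  [A on ray PW]
2. ∠PAU = 45°  [△UPA]
3. ∠UAW = 135°  [linear pair at A on PW]

∠UAW = 135°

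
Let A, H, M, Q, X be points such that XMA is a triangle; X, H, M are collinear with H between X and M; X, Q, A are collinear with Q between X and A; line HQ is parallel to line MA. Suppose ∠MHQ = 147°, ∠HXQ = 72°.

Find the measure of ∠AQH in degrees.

∠AQH = 105°

1. ∠QHX = 33°  [linear pair at H on XM]
2. ∠HQX = 75°  [△XHQ]
3. ∠AQH = 105°  [linear pair at Q on XA]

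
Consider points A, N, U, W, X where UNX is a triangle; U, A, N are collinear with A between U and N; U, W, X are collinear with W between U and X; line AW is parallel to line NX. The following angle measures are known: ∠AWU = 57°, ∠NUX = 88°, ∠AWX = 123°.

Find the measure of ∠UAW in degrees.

1. ∠NXU = 57°  [AW∥NX, corresponding at W]
2. ∠UNX = 35°  [△UNX]
3. ∠UAW = 35°  [AW∥NX, corresponding at A]

∠UAW = 35°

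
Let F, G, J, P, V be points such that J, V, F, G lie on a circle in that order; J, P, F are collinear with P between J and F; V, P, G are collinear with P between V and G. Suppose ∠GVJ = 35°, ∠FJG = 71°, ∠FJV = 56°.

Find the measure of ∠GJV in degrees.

∠GJV = 127°

1. ∠FVG = 71°  [same arc FG]
2. ∠FGV = 56°  [same arc VF]
3. ∠GFV = 53°  [△VFG]
4. ∠GJV = 127°  [cyclic JVFG, opposite ∠J+∠F]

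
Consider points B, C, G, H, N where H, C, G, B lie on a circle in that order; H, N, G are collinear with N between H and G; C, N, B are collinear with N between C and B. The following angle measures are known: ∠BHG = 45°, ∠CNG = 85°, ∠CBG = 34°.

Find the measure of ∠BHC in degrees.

∠BHC = 79°

1. ∠BCG = 45°  [same arc GB]
2. ∠BGC = 101°  [△CGB]
3. ∠BHC = 79°  [cyclic HCGB, opposite ∠H+∠G]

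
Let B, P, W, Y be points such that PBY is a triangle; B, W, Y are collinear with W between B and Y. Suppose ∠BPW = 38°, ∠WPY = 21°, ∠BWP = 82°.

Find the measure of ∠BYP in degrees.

1. ∠PWY = 98°  [linear pair at W on BY]
2. ∠PYW = 61°  [△PWY]
3. ∠BYP = 61°  [W on ray YB]

∠BYP = 61°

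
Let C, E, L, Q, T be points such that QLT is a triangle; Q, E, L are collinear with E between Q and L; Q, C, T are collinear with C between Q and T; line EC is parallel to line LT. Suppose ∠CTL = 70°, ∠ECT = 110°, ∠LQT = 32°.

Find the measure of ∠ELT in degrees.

∠ELT = 78°

1. ∠LTQ = 70°  [C on ray TQ]
2. ∠QLT = 78°  [△QLT]
3. ∠ELT = 78°  [E on ray LQ]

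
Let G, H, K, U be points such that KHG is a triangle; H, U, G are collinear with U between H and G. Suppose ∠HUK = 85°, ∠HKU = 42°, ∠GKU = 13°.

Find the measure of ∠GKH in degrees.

∠GKH = 55°

1. ∠KHU = 53°  [△KHU]
2. ∠GUK = 95°  [linear pair at U on HG]
3. ∠KGU = 72°  [△KUG]
4. ∠GHK = 53°  [U on ray HG]
5. ∠HGK = 72°  [U on ray GH]
6. ∠GKH = 55°  [△KHG]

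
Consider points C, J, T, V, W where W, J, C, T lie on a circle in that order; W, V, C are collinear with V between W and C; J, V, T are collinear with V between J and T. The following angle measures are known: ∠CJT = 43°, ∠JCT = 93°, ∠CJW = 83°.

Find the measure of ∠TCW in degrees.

∠TCW = 40°

1. ∠CWT = 43°  [same arc CT]
2. ∠CTW = 97°  [cyclic WJCT, opposite ∠J+∠T]
3. ∠TCW = 40°  [△WCT]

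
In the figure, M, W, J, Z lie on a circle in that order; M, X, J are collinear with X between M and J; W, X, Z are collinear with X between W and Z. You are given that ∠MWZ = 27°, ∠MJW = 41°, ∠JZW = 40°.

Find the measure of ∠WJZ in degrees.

1. ∠MZW = 41°  [same arc MW]
2. ∠WMZ = 112°  [△MWZ]
3. ∠WJZ = 68°  [cyclic MWJZ, opposite ∠M+∠J]

∠WJZ = 68°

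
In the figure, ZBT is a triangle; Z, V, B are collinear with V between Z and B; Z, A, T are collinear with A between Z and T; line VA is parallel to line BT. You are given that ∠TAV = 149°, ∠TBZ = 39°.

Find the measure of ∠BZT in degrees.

1. ∠VAZ = 31°  [linear pair at A on ZT]
2. ∠AVZ = 39°  [VA∥BT, corresponding at V]
3. ∠AZV = 110°  [△ZVA]
4. ∠BZT = 110°  [V on ZB, A on ZT]

∠BZT = 110°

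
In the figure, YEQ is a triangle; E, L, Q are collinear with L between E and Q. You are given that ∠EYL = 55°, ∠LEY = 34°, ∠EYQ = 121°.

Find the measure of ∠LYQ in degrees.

∠LYQ = 66°

1. ∠ELY = 91°  [△YEL]
2. ∠QEY = 34°  [L on ray EQ]
3. ∠EQY = 25°  [△YEQ]
4. ∠QLY = 89°  [linear pair at L on EQ]
5. ∠LQY = 25°  [L on ray QE]
6. ∠LYQ = 66°  [△YLQ]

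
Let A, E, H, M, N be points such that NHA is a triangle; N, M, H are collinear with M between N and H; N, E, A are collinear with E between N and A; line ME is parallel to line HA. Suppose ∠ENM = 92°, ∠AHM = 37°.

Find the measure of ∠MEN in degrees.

1. ∠ANH = 92°  [M on NH, E on NA]
2. ∠AHN = 37°  [M on ray HN]
3. ∠HAN = 51°  [△NHA]
4. ∠MEN = 51°  [ME∥HA, corresponding at E]

∠MEN = 51°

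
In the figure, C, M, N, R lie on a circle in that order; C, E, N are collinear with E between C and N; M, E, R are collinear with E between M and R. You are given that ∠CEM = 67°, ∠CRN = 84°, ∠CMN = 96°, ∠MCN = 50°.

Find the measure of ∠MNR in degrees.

∠MNR = 97°

1. ∠MEN = 113°  [linear pair at E on CN]
2. ∠CNM = 34°  [△CMN]
3. ∠MRN = 50°  [same arc MN]
4. ∠NMR = 33°  [△MEN]
5. ∠MNR = 97°  [△MNR]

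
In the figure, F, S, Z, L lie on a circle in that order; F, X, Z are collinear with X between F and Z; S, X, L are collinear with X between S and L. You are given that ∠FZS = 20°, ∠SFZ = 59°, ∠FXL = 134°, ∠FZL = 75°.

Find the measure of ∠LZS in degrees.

1. ∠FLS = 20°  [same arc FS]
2. ∠FSL = 75°  [same arc FL]
3. ∠LFS = 85°  [△FSL]
4. ∠LZS = 95°  [cyclic FSZL, opposite ∠F+∠Z]

∠LZS = 95°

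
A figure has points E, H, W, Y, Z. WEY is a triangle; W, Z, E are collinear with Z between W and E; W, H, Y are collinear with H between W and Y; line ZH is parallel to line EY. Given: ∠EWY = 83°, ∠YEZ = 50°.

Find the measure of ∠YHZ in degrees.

1. ∠WEY = 50°  [Z on ray EW]
2. ∠EYW = 47°  [△WEY]
3. ∠WHZ = 47°  [ZH∥EY, corresponding at H]
4. ∠YHZ = 133°  [linear pair at H on WY]

∠YHZ = 133°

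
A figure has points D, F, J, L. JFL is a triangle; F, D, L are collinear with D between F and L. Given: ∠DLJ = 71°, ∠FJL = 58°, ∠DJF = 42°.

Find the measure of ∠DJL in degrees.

∠DJL = 16°

1. ∠FLJ = 71°  [D on ray LF]
2. ∠JFL = 51°  [△JFL]
3. ∠DFJ = 51°  [D on ray FL]
4. ∠FDJ = 87°  [△JFD]
5. ∠JDL = 93°  [linear pair at D on FL]
6. ∠DJL = 16°  [△JDL]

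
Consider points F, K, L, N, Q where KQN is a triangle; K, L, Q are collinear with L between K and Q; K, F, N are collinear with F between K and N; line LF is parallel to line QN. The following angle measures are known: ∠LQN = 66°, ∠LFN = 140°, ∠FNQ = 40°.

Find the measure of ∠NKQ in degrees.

1. ∠KQN = 66°  [L on ray QK]
2. ∠KNQ = 40°  [F on ray NK]
3. ∠NKQ = 74°  [△KQN]

∠NKQ = 74°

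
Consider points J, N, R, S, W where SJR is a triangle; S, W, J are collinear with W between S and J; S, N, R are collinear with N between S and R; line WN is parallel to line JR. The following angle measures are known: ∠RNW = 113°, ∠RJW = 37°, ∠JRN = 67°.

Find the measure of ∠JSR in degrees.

1. ∠RJS = 37°  [W on ray JS]
2. ∠JRS = 67°  [N on ray RS]
3. ∠JSR = 76°  [△SJR]

∠JSR = 76°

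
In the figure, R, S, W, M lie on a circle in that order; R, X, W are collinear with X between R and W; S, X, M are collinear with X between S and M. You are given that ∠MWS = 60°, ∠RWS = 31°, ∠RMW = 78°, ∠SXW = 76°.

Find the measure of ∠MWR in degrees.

∠MWR = 29°

1. ∠MRS = 120°  [cyclic RSWM, opposite ∠R+∠W]
2. ∠RMS = 31°  [same arc RS]
3. ∠MSR = 29°  [△RSM]
4. ∠MWR = 29°  [same arc RM]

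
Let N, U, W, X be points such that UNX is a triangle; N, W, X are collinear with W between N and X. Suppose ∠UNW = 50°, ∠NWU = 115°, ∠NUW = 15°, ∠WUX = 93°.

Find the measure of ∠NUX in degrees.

∠NUX = 108°

1. ∠UNX = 50°  [W on ray NX]
2. ∠UWX = 65°  [linear pair at W on NX]
3. ∠UXW = 22°  [△UWX]
4. ∠NXU = 22°  [W on ray XN]
5. ∠NUX = 108°  [△UNX]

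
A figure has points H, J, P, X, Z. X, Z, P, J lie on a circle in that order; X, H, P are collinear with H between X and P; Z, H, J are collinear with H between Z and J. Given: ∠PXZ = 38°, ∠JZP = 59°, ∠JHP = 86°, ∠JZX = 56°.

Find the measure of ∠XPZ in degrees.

∠XPZ = 27°

1. ∠XHZ = 86°  [△XHZ]
2. ∠PHZ = 94°  [linear pair at H on XP]
3. ∠XPZ = 27°  [△ZHP]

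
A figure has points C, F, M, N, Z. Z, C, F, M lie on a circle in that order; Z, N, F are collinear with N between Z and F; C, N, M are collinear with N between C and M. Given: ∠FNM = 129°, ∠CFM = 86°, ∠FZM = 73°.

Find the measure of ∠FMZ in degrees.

∠FMZ = 77°

1. ∠MNZ = 51°  [linear pair at N on ZF]
2. ∠CZM = 94°  [cyclic ZCFM, opposite ∠Z+∠F]
3. ∠CMZ = 56°  [△ZNM]
4. ∠MCZ = 30°  [△ZCM]
5. ∠MFZ = 30°  [same arc ZM]
6. ∠FMZ = 77°  [△ZFM]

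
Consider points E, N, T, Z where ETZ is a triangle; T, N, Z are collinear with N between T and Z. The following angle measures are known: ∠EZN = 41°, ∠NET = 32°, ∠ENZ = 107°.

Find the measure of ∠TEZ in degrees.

∠TEZ = 64°

1. ∠EZT = 41°  [N on ray ZT]
2. ∠ENT = 73°  [linear pair at N on TZ]
3. ∠ETN = 75°  [△ETN]
4. ∠ETZ = 75°  [N on ray TZ]
5. ∠TEZ = 64°  [△ETZ]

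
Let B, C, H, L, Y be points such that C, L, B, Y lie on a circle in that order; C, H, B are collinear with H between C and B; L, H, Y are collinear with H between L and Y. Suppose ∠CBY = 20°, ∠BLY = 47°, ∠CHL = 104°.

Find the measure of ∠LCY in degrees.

1. ∠CLY = 20°  [same arc CY]
2. ∠BCY = 47°  [same arc BY]
3. ∠BHY = 104°  [vertical angles at H]
4. ∠CHY = 76°  [linear pair at H on CB]
5. ∠CYL = 57°  [△CHY]
6. ∠LCY = 103°  [△CLY]

∠LCY = 103°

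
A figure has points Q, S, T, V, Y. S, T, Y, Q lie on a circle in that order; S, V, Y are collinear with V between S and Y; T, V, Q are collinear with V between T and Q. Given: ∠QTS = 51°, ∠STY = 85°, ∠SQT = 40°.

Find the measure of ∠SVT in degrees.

1. ∠SYT = 40°  [same arc ST]
2. ∠TSY = 55°  [△STY]
3. ∠SVT = 74°  [△SVT]

∠SVT = 74°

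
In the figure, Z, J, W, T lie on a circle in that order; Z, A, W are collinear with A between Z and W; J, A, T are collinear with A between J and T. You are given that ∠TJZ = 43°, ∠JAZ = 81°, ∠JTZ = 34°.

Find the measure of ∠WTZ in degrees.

∠WTZ = 90°

1. ∠JZW = 56°  [△ZAJ]
2. ∠JWZ = 34°  [same arc ZJ]
3. ∠WJZ = 90°  [△ZJW]
4. ∠WTZ = 90°  [cyclic ZJWT, opposite ∠J+∠T]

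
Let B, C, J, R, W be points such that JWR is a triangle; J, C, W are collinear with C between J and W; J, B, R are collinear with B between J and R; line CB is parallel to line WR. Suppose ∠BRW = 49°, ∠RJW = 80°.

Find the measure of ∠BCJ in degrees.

∠BCJ = 51°

1. ∠JRW = 49°  [B on ray RJ]
2. ∠JWR = 51°  [△JWR]
3. ∠BCJ = 51°  [CB∥WR, corresponding at C]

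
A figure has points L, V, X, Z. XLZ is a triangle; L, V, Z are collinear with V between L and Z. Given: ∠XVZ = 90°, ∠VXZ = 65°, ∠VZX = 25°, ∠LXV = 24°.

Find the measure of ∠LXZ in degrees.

1. ∠LVX = 90°  [linear pair at V on LZ]
2. ∠LZX = 25°  [V on ray ZL]
3. ∠VLX = 66°  [△XLV]
4. ∠XLZ = 66°  [V on ray LZ]
5. ∠LXZ = 89°  [△XLZ]

∠LXZ = 89°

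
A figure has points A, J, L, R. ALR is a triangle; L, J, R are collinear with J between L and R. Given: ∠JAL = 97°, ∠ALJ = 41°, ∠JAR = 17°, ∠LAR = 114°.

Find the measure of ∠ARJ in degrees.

1. ∠ALR = 41°  [J on ray LR]
2. ∠ARL = 25°  [△ALR]
3. ∠ARJ = 25°  [J on ray RL]

∠ARJ = 25°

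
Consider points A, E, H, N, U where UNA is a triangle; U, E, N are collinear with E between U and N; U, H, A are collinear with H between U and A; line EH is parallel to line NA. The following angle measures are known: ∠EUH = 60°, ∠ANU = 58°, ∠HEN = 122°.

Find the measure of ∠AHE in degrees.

1. ∠AUN = 60°  [E on UN, H on UA]
2. ∠NAU = 62°  [△UNA]
3. ∠EHU = 62°  [EH∥NA, corresponding at H]
4. ∠AHE = 118°  [linear pair at H on UA]

∠AHE = 118°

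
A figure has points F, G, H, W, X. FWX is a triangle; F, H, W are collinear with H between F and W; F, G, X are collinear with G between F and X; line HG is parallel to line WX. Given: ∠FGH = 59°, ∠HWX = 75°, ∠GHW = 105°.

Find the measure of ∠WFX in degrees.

1. ∠FXW = 59°  [HG∥WX, corresponding at G]
2. ∠FWX = 75°  [H on ray WF]
3. ∠WFX = 46°  [△FWX]

∠WFX = 46°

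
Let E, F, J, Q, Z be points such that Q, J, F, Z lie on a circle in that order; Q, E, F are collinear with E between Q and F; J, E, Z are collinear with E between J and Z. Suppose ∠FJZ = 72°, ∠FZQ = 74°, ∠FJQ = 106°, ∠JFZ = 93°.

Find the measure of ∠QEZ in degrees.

1. ∠FQZ = 72°  [same arc FZ]
2. ∠FZJ = 15°  [△JFZ]
3. ∠QFZ = 34°  [△QFZ]
4. ∠FEZ = 131°  [△FEZ]
5. ∠QEZ = 49°  [linear pair at E on QF]

∠QEZ = 49°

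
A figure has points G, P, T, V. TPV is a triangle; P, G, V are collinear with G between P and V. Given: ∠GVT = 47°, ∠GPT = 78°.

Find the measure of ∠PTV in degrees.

1. ∠PVT = 47°  [G on ray VP]
2. ∠TPV = 78°  [G on ray PV]
3. ∠PTV = 55°  [△TPV]

∠PTV = 55°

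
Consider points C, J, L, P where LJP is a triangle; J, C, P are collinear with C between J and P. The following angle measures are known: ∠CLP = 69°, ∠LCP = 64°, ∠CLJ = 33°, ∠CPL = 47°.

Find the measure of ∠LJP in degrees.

1. ∠JCL = 116°  [linear pair at C on JP]
2. ∠CJL = 31°  [△LJC]
3. ∠LJP = 31°  [C on ray JP]

∠LJP = 31°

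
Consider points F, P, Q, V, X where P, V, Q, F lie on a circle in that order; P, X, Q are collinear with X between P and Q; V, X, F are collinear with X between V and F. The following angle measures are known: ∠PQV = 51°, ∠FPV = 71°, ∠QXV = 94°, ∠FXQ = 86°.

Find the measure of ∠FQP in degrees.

∠FQP = 58°

1. ∠PFV = 51°  [same arc PV]
2. ∠FVP = 58°  [△PVF]
3. ∠FQP = 58°  [same arc PF]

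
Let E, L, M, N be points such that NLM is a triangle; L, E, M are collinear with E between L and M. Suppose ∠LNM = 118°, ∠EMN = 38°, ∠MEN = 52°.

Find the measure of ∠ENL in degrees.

1. ∠LMN = 38°  [E on ray ML]
2. ∠LEN = 128°  [linear pair at E on LM]
3. ∠MLN = 24°  [△NLM]
4. ∠ELN = 24°  [E on ray LM]
5. ∠ENL = 28°  [△NLE]

∠ENL = 28°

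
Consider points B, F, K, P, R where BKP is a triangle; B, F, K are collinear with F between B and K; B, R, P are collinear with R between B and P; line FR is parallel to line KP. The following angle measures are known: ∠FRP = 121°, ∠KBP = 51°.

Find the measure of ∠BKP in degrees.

1. ∠BRF = 59°  [linear pair at R on BP]
2. ∠FBR = 51°  [F on BK, R on BP]
3. ∠BFR = 70°  [△BFR]
4. ∠BKP = 70°  [FR∥KP, corresponding at F]

∠BKP = 70°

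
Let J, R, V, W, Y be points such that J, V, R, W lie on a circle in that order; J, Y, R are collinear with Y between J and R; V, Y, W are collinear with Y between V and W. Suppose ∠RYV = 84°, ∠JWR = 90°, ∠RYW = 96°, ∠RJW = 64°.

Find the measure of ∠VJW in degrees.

∠VJW = 122°

1. ∠JYW = 84°  [vertical angles at Y]
2. ∠JRW = 26°  [△JRW]
3. ∠JWV = 32°  [△JYW]
4. ∠JVW = 26°  [same arc JW]
5. ∠VJW = 122°  [△JVW]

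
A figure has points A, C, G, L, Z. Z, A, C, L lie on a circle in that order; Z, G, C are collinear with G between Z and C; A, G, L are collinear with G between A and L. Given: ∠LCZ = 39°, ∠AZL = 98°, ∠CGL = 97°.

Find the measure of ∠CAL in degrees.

∠CAL = 54°

1. ∠ALC = 44°  [△CGL]
2. ∠ACL = 82°  [cyclic ZACL, opposite ∠Z+∠C]
3. ∠CAL = 54°  [△ACL]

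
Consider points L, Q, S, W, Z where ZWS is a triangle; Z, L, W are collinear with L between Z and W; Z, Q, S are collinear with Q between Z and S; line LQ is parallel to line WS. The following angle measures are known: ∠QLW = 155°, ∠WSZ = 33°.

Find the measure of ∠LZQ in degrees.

∠LZQ = 122°

1. ∠QLZ = 25°  [linear pair at L on ZW]
2. ∠LQZ = 33°  [LQ∥WS, corresponding at Q]
3. ∠LZQ = 122°  [△ZLQ]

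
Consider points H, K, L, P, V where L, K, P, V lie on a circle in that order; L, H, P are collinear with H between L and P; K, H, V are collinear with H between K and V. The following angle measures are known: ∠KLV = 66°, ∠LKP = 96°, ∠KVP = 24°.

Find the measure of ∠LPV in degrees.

∠LPV = 54°

1. ∠KPV = 114°  [cyclic LKPV, opposite ∠L+∠P]
2. ∠LVP = 84°  [cyclic LKPV, opposite ∠K+∠V]
3. ∠PKV = 42°  [△KPV]
4. ∠PLV = 42°  [same arc PV]
5. ∠LPV = 54°  [△LPV]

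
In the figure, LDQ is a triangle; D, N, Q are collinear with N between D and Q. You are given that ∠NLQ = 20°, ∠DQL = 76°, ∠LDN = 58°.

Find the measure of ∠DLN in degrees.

1. ∠LQN = 76°  [N on ray QD]
2. ∠LNQ = 84°  [△LNQ]
3. ∠DNL = 96°  [linear pair at N on DQ]
4. ∠DLN = 26°  [△LDN]

∠DLN = 26°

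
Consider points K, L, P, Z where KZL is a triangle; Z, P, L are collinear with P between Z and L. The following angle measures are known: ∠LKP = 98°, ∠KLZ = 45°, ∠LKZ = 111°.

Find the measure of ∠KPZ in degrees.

1. ∠KLP = 45°  [P on ray LZ]
2. ∠KPL = 37°  [△KPL]
3. ∠KPZ = 143°  [linear pair at P on ZL]

∠KPZ = 143°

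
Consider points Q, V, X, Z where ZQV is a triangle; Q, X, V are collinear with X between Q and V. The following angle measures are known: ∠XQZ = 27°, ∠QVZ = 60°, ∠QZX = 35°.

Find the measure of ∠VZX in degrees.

∠VZX = 58°

1. ∠QXZ = 118°  [△ZQX]
2. ∠XVZ = 60°  [X on ray VQ]
3. ∠VXZ = 62°  [linear pair at X on QV]
4. ∠VZX = 58°  [△ZXV]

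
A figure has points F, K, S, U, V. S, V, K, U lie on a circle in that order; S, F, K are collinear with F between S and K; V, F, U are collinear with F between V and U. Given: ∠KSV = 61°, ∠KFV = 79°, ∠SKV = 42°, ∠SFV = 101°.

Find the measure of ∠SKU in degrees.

∠SKU = 18°

1. ∠KUV = 61°  [same arc VK]
2. ∠KFU = 101°  [vertical angles at F]
3. ∠SKU = 18°  [△KFU]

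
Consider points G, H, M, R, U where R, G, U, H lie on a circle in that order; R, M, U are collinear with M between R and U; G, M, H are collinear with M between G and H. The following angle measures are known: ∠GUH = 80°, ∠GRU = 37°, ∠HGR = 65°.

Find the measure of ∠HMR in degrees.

∠HMR = 102°

1. ∠GHU = 37°  [same arc GU]
2. ∠HUR = 65°  [same arc RH]
3. ∠HMU = 78°  [△UMH]
4. ∠HMR = 102°  [linear pair at M on RU]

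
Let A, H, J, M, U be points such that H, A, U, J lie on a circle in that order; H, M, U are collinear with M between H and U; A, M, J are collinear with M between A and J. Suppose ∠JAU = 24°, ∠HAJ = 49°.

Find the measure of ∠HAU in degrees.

1. ∠JHU = 24°  [same arc UJ]
2. ∠HUJ = 49°  [same arc HJ]
3. ∠HJU = 107°  [△HUJ]
4. ∠HAU = 73°  [cyclic HAUJ, opposite ∠A+∠J]

∠HAU = 73°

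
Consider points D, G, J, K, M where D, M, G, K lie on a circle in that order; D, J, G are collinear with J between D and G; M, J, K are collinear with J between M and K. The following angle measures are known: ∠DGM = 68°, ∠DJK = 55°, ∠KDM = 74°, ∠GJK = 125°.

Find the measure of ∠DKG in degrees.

∠DKG = 85°

1. ∠DKM = 68°  [same arc DM]
2. ∠GDK = 57°  [△DJK]
3. ∠DMK = 38°  [△DMK]
4. ∠DGK = 38°  [same arc DK]
5. ∠DKG = 85°  [△DGK]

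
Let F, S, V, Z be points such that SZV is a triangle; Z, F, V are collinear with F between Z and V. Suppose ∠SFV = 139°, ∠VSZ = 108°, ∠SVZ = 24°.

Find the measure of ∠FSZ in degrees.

∠FSZ = 91°

1. ∠SFZ = 41°  [linear pair at F on ZV]
2. ∠SZV = 48°  [△SZV]
3. ∠FZS = 48°  [F on ray ZV]
4. ∠FSZ = 91°  [△SZF]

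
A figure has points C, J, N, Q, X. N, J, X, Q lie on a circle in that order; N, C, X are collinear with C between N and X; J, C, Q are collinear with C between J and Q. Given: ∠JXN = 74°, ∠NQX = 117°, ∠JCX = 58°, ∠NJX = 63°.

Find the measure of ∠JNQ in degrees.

∠JNQ = 91°

1. ∠JQN = 74°  [same arc NJ]
2. ∠JNX = 43°  [△NJX]
3. ∠JCN = 122°  [linear pair at C on NX]
4. ∠NJQ = 15°  [△NCJ]
5. ∠JNQ = 91°  [△NJQ]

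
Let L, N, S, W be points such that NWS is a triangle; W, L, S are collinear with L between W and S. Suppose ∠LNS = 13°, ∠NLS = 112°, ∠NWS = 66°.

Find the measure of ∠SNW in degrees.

1. ∠LSN = 55°  [△NLS]
2. ∠NSW = 55°  [L on ray SW]
3. ∠SNW = 59°  [△NWS]

∠SNW = 59°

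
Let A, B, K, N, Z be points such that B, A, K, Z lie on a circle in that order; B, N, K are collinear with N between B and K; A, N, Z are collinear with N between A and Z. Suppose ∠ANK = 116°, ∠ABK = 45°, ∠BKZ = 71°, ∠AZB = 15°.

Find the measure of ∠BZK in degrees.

∠BZK = 60°

1. ∠BNZ = 116°  [vertical angles at N]
2. ∠KBZ = 49°  [△BNZ]
3. ∠BZK = 60°  [△BKZ]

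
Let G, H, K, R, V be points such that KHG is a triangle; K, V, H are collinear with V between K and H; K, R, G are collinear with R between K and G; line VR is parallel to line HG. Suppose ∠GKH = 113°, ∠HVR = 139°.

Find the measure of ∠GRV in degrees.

1. ∠RKV = 113°  [V on KH, R on KG]
2. ∠KVR = 41°  [linear pair at V on KH]
3. ∠KRV = 26°  [△KVR]
4. ∠GRV = 154°  [linear pair at R on KG]

∠GRV = 154°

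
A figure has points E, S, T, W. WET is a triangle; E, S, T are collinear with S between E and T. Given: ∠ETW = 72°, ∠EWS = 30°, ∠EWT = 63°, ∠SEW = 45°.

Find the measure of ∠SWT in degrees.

1. ∠STW = 72°  [S on ray TE]
2. ∠ESW = 105°  [△WES]
3. ∠TSW = 75°  [linear pair at S on ET]
4. ∠SWT = 33°  [△WST]

∠SWT = 33°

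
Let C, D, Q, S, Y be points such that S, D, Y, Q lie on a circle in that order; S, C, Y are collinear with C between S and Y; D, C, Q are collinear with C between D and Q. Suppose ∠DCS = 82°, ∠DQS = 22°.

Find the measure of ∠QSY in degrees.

1. ∠QCY = 82°  [vertical angles at C]
2. ∠QCS = 98°  [linear pair at C on SY]
3. ∠QSY = 60°  [△SCQ]

∠QSY = 60°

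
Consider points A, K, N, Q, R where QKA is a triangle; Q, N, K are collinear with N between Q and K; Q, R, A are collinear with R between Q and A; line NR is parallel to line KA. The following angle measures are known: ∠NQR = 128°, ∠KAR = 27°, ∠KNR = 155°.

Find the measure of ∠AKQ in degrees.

1. ∠AQK = 128°  [N on QK, R on QA]
2. ∠KAQ = 27°  [R on ray AQ]
3. ∠AKQ = 25°  [△QKA]

∠AKQ = 25°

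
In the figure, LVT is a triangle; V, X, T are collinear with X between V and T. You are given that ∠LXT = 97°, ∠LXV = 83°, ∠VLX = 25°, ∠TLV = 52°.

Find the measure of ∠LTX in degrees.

∠LTX = 56°

1. ∠LVX = 72°  [△LVX]
2. ∠LVT = 72°  [X on ray VT]
3. ∠LTV = 56°  [△LVT]
4. ∠LTX = 56°  [X on ray TV]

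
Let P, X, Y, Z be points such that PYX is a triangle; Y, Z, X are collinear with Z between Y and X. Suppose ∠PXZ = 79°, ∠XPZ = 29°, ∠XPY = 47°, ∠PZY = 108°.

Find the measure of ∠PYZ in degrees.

1. ∠PXY = 79°  [Z on ray XY]
2. ∠PYX = 54°  [△PYX]
3. ∠PYZ = 54°  [Z on ray YX]

∠PYZ = 54°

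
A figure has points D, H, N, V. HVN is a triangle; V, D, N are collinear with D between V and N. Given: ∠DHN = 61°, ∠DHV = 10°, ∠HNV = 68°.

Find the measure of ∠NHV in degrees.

1. ∠DNH = 68°  [D on ray NV]
2. ∠HDN = 51°  [△HDN]
3. ∠HDV = 129°  [linear pair at D on VN]
4. ∠DVH = 41°  [△HVD]
5. ∠HVN = 41°  [D on ray VN]
6. ∠NHV = 71°  [△HVN]

∠NHV = 71°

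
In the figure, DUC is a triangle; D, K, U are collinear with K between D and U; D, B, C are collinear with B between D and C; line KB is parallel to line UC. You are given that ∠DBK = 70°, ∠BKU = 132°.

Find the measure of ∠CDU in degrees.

1. ∠BKD = 48°  [linear pair at K on DU]
2. ∠BDK = 62°  [△DKB]
3. ∠CDU = 62°  [K on DU, B on DC]

∠CDU = 62°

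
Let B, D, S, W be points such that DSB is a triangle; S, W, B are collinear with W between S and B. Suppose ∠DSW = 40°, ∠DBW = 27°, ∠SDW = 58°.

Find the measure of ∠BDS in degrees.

1. ∠BSD = 40°  [W on ray SB]
2. ∠DBS = 27°  [W on ray BS]
3. ∠BDS = 113°  [△DSB]

∠BDS = 113°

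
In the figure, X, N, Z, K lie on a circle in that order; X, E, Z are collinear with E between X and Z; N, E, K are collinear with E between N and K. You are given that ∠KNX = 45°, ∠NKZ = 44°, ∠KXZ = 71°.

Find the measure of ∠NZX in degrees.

∠NZX = 20°

1. ∠KZX = 45°  [same arc XK]
2. ∠NXZ = 44°  [same arc NZ]
3. ∠XKZ = 64°  [△XZK]
4. ∠XNZ = 116°  [cyclic XNZK, opposite ∠N+∠K]
5. ∠NZX = 20°  [△XNZ]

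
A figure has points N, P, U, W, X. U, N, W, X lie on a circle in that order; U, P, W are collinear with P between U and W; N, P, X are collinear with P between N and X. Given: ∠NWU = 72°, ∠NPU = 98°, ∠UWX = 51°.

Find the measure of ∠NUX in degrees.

1. ∠NXU = 72°  [same arc UN]
2. ∠UNX = 51°  [same arc UX]
3. ∠NUX = 57°  [△UNX]

∠NUX = 57°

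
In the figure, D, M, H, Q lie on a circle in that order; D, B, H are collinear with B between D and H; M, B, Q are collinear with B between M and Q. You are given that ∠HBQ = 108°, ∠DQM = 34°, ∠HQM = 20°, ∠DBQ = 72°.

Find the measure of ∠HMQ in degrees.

∠HMQ = 74°

1. ∠DHM = 34°  [same arc DM]
2. ∠HBM = 72°  [vertical angles at B]
3. ∠HMQ = 74°  [△MBH]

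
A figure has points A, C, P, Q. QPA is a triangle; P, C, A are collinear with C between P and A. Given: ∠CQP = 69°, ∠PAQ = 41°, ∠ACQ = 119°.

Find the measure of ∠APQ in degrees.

∠APQ = 50°

1. ∠PCQ = 61°  [linear pair at C on PA]
2. ∠CPQ = 50°  [△QPC]
3. ∠APQ = 50°  [C on ray PA]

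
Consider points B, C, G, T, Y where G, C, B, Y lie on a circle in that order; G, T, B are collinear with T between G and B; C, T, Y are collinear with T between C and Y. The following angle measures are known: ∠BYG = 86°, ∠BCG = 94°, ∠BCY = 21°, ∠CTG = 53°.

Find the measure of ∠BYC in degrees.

1. ∠BGY = 21°  [same arc BY]
2. ∠BTY = 53°  [vertical angles at T]
3. ∠GBY = 73°  [△GBY]
4. ∠BYC = 54°  [△BTY]

∠BYC = 54°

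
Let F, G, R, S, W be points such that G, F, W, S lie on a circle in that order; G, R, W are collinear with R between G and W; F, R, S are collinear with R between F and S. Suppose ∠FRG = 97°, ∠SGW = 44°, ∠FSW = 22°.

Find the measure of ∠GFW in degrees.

∠GFW = 105°

1. ∠FRW = 83°  [linear pair at R on GW]
2. ∠SFW = 44°  [same arc WS]
3. ∠FGW = 22°  [same arc FW]
4. ∠FWG = 53°  [△FRW]
5. ∠GFW = 105°  [△GFW]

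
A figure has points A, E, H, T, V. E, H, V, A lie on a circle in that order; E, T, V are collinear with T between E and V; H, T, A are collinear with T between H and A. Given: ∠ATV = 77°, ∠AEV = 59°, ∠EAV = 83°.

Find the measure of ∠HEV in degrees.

1. ∠ETH = 77°  [vertical angles at T]
2. ∠AHV = 59°  [same arc VA]
3. ∠EHV = 97°  [cyclic EHVA, opposite ∠H+∠A]
4. ∠HTV = 103°  [linear pair at T on EV]
5. ∠EVH = 18°  [△HTV]
6. ∠HEV = 65°  [△EHV]

∠HEV = 65°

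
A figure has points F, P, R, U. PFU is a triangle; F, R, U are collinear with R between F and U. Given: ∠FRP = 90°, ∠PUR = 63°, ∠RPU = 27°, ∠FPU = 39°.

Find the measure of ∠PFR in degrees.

1. ∠FUP = 63°  [R on ray UF]
2. ∠PFU = 78°  [△PFU]
3. ∠PFR = 78°  [R on ray FU]

∠PFR = 78°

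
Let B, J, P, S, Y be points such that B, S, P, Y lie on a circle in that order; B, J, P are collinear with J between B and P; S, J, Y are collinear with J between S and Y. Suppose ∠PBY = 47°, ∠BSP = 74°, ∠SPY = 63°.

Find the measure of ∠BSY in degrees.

1. ∠BYP = 106°  [cyclic BSPY, opposite ∠S+∠Y]
2. ∠BPY = 27°  [△BPY]
3. ∠BSY = 27°  [same arc BY]

∠BSY = 27°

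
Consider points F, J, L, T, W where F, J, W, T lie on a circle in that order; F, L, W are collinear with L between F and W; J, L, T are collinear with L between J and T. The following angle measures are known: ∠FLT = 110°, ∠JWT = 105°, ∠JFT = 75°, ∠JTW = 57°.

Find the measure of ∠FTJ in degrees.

∠FTJ = 52°

1. ∠JLW = 110°  [vertical angles at L]
2. ∠TJW = 18°  [△JWT]
3. ∠FWJ = 52°  [△JLW]
4. ∠FTJ = 52°  [same arc FJ]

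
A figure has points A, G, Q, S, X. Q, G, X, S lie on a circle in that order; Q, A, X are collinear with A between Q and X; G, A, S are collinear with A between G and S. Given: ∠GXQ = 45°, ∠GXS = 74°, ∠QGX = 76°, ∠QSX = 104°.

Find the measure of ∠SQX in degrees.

1. ∠GSQ = 45°  [same arc QG]
2. ∠GQS = 106°  [cyclic QGXS, opposite ∠Q+∠X]
3. ∠QGS = 29°  [△QGS]
4. ∠QXS = 29°  [same arc QS]
5. ∠SQX = 47°  [△QXS]

∠SQX = 47°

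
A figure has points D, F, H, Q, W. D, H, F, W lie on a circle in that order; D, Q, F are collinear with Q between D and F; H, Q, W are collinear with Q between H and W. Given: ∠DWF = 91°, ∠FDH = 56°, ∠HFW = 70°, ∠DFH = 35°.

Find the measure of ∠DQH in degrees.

∠DQH = 89°

1. ∠FWH = 56°  [same arc HF]
2. ∠FHW = 54°  [△HFW]
3. ∠FQH = 91°  [△HQF]
4. ∠DQH = 89°  [linear pair at Q on DF]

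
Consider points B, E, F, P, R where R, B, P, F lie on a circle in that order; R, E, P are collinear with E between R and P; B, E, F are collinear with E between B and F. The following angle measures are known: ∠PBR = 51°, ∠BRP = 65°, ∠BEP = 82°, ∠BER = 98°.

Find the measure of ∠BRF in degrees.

1. ∠BPR = 64°  [△RBP]
2. ∠FBR = 17°  [△REB]
3. ∠BFR = 64°  [same arc RB]
4. ∠BRF = 99°  [△RBF]

∠BRF = 99°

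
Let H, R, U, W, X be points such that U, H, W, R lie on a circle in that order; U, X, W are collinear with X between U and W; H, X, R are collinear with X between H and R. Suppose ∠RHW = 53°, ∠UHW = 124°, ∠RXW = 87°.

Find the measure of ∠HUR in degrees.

1. ∠RUW = 53°  [same arc WR]
2. ∠URW = 56°  [cyclic UHWR, opposite ∠H+∠R]
3. ∠RXU = 93°  [linear pair at X on UW]
4. ∠RWU = 71°  [△UWR]
5. ∠HRU = 34°  [△UXR]
6. ∠RHU = 71°  [same arc UR]
7. ∠HUR = 75°  [△UHR]

∠HUR = 75°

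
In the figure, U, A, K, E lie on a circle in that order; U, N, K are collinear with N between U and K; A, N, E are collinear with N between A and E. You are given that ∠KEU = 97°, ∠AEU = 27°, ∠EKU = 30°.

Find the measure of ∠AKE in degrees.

1. ∠KAU = 83°  [cyclic UAKE, opposite ∠A+∠E]
2. ∠EUK = 53°  [△UKE]
3. ∠AKU = 27°  [same arc UA]
4. ∠AUK = 70°  [△UAK]
5. ∠EAK = 53°  [same arc KE]
6. ∠AEK = 70°  [same arc AK]
7. ∠AKE = 57°  [△AKE]

∠AKE = 57°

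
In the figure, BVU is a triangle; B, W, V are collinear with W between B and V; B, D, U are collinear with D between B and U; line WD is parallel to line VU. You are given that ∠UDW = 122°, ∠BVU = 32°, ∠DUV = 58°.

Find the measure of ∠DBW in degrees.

1. ∠BDW = 58°  [linear pair at D on BU]
2. ∠BWD = 32°  [WD∥VU, corresponding at W]
3. ∠DBW = 90°  [△BWD]

∠DBW = 90°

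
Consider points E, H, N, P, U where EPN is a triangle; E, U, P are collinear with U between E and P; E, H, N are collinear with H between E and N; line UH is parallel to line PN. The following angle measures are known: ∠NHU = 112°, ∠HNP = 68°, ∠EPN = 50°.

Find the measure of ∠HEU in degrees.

1. ∠EHU = 68°  [linear pair at H on EN]
2. ∠EUH = 50°  [UH∥PN, corresponding at U]
3. ∠HEU = 62°  [△EUH]

∠HEU = 62°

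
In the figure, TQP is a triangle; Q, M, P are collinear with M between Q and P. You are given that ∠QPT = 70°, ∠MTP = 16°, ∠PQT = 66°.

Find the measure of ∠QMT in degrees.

∠QMT = 86°

1. ∠MPT = 70°  [M on ray PQ]
2. ∠PMT = 94°  [△TMP]
3. ∠QMT = 86°  [linear pair at M on QP]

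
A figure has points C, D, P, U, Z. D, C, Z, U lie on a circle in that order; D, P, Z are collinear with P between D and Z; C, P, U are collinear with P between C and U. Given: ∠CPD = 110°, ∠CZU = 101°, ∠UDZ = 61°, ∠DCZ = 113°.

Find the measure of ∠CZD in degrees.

1. ∠CPZ = 70°  [linear pair at P on DZ]
2. ∠UCZ = 61°  [same arc ZU]
3. ∠CZD = 49°  [△CPZ]

∠CZD = 49°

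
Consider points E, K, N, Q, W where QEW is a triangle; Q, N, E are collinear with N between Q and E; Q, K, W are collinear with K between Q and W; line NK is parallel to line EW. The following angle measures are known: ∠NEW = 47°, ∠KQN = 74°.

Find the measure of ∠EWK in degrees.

∠EWK = 59°

1. ∠QEW = 47°  [N on ray EQ]
2. ∠EQW = 74°  [N on QE, K on QW]
3. ∠EWQ = 59°  [△QEW]
4. ∠EWK = 59°  [K on ray WQ]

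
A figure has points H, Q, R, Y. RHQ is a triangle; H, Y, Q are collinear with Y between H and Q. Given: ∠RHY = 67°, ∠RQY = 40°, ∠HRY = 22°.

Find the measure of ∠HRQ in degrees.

1. ∠QHR = 67°  [Y on ray HQ]
2. ∠HQR = 40°  [Y on ray QH]
3. ∠HRQ = 73°  [△RHQ]

∠HRQ = 73°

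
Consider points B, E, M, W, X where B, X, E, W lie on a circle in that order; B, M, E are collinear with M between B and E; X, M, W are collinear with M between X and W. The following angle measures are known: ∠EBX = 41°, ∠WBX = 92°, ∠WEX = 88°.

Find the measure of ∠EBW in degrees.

∠EBW = 51°

1. ∠EWX = 41°  [same arc XE]
2. ∠EXW = 51°  [△XEW]
3. ∠EBW = 51°  [same arc EW]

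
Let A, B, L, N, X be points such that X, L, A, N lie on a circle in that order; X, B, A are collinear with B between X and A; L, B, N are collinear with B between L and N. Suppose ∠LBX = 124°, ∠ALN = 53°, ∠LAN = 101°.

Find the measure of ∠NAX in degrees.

1. ∠ABN = 124°  [vertical angles at B]
2. ∠ANL = 26°  [△LAN]
3. ∠NAX = 30°  [△ABN]

∠NAX = 30°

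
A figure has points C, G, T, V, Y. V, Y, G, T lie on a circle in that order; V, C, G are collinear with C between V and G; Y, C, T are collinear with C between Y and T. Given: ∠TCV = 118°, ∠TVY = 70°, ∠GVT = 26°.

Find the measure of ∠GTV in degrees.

∠GTV = 80°

1. ∠VTY = 36°  [△VCT]
2. ∠TYV = 74°  [△VYT]
3. ∠TGV = 74°  [same arc VT]
4. ∠GTV = 80°  [△VGT]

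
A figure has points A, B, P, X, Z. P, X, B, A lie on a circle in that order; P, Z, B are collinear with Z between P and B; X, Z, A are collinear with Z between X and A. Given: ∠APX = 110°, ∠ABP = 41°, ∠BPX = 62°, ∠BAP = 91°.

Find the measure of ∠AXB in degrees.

1. ∠ABX = 70°  [cyclic PXBA, opposite ∠P+∠B]
2. ∠BAX = 62°  [same arc XB]
3. ∠AXB = 48°  [△XBA]

∠AXB = 48°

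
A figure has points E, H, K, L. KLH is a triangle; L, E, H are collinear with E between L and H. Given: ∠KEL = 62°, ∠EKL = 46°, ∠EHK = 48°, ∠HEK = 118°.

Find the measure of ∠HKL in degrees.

∠HKL = 60°

1. ∠ELK = 72°  [△KLE]
2. ∠KHL = 48°  [E on ray HL]
3. ∠HLK = 72°  [E on ray LH]
4. ∠HKL = 60°  [△KLH]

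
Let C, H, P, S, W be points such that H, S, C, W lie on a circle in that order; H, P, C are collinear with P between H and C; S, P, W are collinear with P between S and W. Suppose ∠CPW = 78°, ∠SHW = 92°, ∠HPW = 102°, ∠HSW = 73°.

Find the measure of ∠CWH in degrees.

1. ∠HWS = 15°  [△HSW]
2. ∠CHW = 63°  [△HPW]
3. ∠HCW = 73°  [same arc HW]
4. ∠CWH = 44°  [△HCW]

∠CWH = 44°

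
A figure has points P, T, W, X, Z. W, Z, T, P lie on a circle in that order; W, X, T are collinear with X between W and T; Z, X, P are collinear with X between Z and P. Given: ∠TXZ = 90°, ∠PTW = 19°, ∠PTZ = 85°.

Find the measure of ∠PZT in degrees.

∠PZT = 24°

1. ∠PXW = 90°  [vertical angles at X]
2. ∠PXT = 90°  [linear pair at X on WT]
3. ∠TPZ = 71°  [△TXP]
4. ∠PZT = 24°  [△ZTP]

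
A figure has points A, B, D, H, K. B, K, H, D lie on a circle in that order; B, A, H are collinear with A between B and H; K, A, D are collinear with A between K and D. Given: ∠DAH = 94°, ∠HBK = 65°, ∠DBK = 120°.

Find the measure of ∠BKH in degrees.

∠BKH = 76°

1. ∠BAK = 94°  [vertical angles at A]
2. ∠BKD = 21°  [△BAK]
3. ∠BDK = 39°  [△BKD]
4. ∠BHK = 39°  [same arc BK]
5. ∠BKH = 76°  [△BKH]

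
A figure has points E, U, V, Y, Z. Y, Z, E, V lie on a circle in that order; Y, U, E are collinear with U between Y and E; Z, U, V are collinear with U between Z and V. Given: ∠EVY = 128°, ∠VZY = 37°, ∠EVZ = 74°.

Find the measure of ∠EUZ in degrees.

∠EUZ = 111°

1. ∠EYZ = 74°  [same arc ZE]
2. ∠YUZ = 69°  [△YUZ]
3. ∠EUZ = 111°  [linear pair at U on YE]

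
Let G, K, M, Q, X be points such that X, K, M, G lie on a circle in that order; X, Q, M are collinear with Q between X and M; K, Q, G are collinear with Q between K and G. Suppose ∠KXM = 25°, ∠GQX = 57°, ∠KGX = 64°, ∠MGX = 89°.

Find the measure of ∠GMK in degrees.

1. ∠KGM = 25°  [same arc KM]
2. ∠KQM = 57°  [vertical angles at Q]
3. ∠KMX = 64°  [same arc XK]
4. ∠GKM = 59°  [△KQM]
5. ∠GMK = 96°  [△KMG]

∠GMK = 96°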